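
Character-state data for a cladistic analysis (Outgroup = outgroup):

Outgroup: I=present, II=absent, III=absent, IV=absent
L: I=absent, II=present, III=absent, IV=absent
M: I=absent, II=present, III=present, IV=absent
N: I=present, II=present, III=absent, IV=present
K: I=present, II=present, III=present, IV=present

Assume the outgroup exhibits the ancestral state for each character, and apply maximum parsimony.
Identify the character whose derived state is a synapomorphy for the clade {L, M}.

Character polarity is set by the outgroup: the derived state is whichever differs from the outgroup's state, so for I the derived state is 'absent', and for the remaining characters it is 'present'.
I (derived state 'absent') is shared by L and M — a synapomorphy uniting that clade.
II (derived state 'present') is shared by all ingroup taxa — unites the whole ingroup.
III groups K and M, which is incompatible with the clades supported by the remaining characters; treating it as convergent (homoplasy) costs fewer steps than any alternative tree.
Only K and N show the derived state 'present' for IV, supporting them as a clade.
Most parsimonious ingroup topology: ((N,K),(L,M)).
The clade {L, M} is supported by I: its derived state 'absent' occurs in exactly those taxa and in no other taxon (including the outgroup).

I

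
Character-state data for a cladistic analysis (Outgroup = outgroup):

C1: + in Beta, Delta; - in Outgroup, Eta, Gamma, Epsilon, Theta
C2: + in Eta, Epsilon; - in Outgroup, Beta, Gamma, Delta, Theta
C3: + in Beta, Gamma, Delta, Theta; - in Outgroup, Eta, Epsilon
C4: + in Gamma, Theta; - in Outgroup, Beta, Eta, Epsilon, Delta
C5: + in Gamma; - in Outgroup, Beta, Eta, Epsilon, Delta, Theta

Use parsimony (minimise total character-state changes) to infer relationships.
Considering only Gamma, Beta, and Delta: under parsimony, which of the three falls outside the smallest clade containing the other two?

Gamma

The outgroup has state '-' for every character, so '+' is the derived state throughout.
C1: derived state '+' in Beta and Delta only — synapomorphy for {Beta, Delta}.
C2 (derived state '+') is shared by Epsilon and Eta — a synapomorphy uniting that clade.
Only Beta, Delta, Gamma, and Theta show the derived state '+' for C3, supporting them as a clade.
C4 (derived state '+') is shared by Gamma and Theta — a synapomorphy uniting that clade.
C5: derived state '+' in Gamma only — an autapomorphy, so it tells us nothing about relationships among taxa.
Most parsimonious ingroup topology: (((Beta,Delta),(Gamma,Theta)),(Eta,Epsilon)).
Beta and Delta share a more recent common ancestor with each other than either does with Gamma, so Gamma is the least closely related of the three.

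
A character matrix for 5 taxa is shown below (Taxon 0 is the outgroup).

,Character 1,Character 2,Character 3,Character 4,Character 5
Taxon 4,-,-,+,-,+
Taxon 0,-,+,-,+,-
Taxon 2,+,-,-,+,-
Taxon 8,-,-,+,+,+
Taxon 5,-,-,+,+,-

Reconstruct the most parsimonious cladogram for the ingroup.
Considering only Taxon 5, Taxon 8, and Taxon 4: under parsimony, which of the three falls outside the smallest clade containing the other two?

Taxon 5

Character polarity is set by the outgroup: the derived state is whichever differs from the outgroup's state, so for Character 2, Character 4 the derived state is '-', and for the remaining characters it is '+'.
Character 1 (derived state '+') is unique to Taxon 2 (autapomorphy; uninformative for grouping).
Character 2 (derived state '-') is shared by all ingroup taxa — unites the whole ingroup.
Character 3: derived state '+' in Taxon 4, Taxon 5, and Taxon 8 only — synapomorphy for {Taxon 4, Taxon 5, Taxon 8}.
Character 4 (derived state '-') is unique to Taxon 4 (autapomorphy; uninformative for grouping).
Character 5 (derived state '+') is shared by Taxon 4 and Taxon 8 — a synapomorphy uniting that clade.
Most parsimonious ingroup topology: (((Taxon 4,Taxon 8),Taxon 5),Taxon 2).
Taxon 4 and Taxon 8 share a more recent common ancestor with each other than either does with Taxon 5, so Taxon 5 is the least closely related of the three.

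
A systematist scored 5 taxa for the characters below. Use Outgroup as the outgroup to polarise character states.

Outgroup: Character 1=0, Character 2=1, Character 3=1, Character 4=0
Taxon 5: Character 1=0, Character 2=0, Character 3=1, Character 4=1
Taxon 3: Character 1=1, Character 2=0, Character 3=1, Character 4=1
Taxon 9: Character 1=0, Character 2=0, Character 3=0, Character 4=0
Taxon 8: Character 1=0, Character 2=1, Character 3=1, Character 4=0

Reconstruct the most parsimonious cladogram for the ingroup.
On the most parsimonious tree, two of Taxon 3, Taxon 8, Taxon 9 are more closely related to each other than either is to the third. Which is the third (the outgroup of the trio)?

Character polarity is set by the outgroup: the derived state is whichever differs from the outgroup's state, so for Character 2, Character 3 the derived state is '0', and for the remaining characters it is '1'.
Character 1: derived state '1' in Taxon 3 only — an autapomorphy, so it tells us nothing about relationships among taxa.
Character 2: derived state '0' in Taxon 3, Taxon 5, and Taxon 9 only — synapomorphy for {Taxon 3, Taxon 5, Taxon 9}.
Character 3: derived state '0' in Taxon 9 only — an autapomorphy, so it tells us nothing about relationships among taxa.
Only Taxon 3 and Taxon 5 show the derived state '1' for Character 4, supporting them as a clade.
Most parsimonious ingroup topology: (((Taxon 5,Taxon 3),Taxon 9),Taxon 8).
Taxon 3 and Taxon 9 share a more recent common ancestor with each other than either does with Taxon 8, so Taxon 8 is the least closely related of the three.

Taxon 8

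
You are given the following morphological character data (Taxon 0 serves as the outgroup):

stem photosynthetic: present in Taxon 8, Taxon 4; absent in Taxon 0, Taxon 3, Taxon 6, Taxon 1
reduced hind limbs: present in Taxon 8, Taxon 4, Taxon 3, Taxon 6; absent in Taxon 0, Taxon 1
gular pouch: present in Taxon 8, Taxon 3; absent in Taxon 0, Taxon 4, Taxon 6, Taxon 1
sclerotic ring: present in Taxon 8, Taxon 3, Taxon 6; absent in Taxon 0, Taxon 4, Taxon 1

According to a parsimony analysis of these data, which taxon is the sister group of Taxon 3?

The outgroup has state 'absent' for every character, so 'present' is the derived state throughout.
stem photosynthetic (state 'present') occurs in Taxon 4 and Taxon 8 but conflicts with the nesting implied by the other characters — most parsimoniously interpreted as homoplasy.
Only Taxon 3, Taxon 4, Taxon 6, and Taxon 8 show the derived state 'present' for reduced hind limbs, supporting them as a clade.
gular pouch: derived state 'present' in Taxon 3 and Taxon 8 only — synapomorphy for {Taxon 3, Taxon 8}.
Only Taxon 3, Taxon 6, and Taxon 8 show the derived state 'present' for sclerotic ring, supporting them as a clade.
Most parsimonious ingroup topology: (Taxon 1,(((Taxon 3,Taxon 8),Taxon 6),Taxon 4)).
Taxon 3 and Taxon 8 form a cherry on this tree, so they are sister taxa.

Taxon 8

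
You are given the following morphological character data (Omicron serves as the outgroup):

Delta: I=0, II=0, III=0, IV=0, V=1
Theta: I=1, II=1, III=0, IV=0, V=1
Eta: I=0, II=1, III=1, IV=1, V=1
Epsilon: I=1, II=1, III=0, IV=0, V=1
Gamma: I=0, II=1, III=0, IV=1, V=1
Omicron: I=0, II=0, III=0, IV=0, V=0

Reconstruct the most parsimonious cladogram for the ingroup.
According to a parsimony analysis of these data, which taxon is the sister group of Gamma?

Eta

The outgroup has state '0' for every character, so '1' is the derived state throughout.
I (derived state '1') is shared by Epsilon and Theta — a synapomorphy uniting that clade.
II (derived state '1') is shared by Epsilon, Eta, Gamma, and Theta — a synapomorphy uniting that clade.
III (derived state '1') is unique to Eta (autapomorphy; uninformative for grouping).
IV (derived state '1') is shared by Eta and Gamma — a synapomorphy uniting that clade.
All ingroup taxa share the derived state '1' for V; it defines the ingroup but does not resolve relationships within it.
Most parsimonious ingroup topology: (Delta,((Theta,Epsilon),(Eta,Gamma))).
Gamma and Eta form a cherry on this tree, so they are sister taxa.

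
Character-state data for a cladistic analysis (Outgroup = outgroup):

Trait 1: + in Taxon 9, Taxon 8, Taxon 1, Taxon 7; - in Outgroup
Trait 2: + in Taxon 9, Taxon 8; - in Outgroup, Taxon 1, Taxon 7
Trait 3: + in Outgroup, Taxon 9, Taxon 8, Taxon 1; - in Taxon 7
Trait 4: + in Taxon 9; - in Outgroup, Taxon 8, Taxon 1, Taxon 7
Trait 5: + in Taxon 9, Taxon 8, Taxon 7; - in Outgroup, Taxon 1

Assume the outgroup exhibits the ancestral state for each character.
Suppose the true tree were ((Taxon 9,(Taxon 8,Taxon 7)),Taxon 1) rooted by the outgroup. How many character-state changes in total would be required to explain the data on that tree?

Map each character onto ((Taxon 9,(Taxon 8,Taxon 7)),Taxon 1) (rooted by Outgroup) and count the minimum state changes it requires (Fitch parsimony):
Trait 1: 1; Trait 2: 2; Trait 3: 1; Trait 4: 1; Trait 5: 1.
Total tree length = 6.

6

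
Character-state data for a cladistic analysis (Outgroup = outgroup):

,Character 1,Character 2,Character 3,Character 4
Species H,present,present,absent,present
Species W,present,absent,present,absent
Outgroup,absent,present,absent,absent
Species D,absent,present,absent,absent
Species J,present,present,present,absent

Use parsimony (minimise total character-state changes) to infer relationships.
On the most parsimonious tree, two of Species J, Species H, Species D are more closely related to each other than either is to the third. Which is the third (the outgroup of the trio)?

Species D

Character polarity is set by the outgroup: the derived state is whichever differs from the outgroup's state, so for Character 2 the derived state is 'absent', and for the remaining characters it is 'present'.
Character 1 (derived state 'present') is shared by Species H, Species J, and Species W — a synapomorphy uniting that clade.
Character 2: derived state 'absent' in Species W only — an autapomorphy, so it tells us nothing about relationships among taxa.
Only Species J and Species W show the derived state 'present' for Character 3, supporting them as a clade.
Character 4: derived state 'present' in Species H only — an autapomorphy, so it tells us nothing about relationships among taxa.
Most parsimonious ingroup topology: (((Species J,Species W),Species H),Species D).
Species H and Species J share a more recent common ancestor with each other than either does with Species D, so Species D is the least closely related of the three.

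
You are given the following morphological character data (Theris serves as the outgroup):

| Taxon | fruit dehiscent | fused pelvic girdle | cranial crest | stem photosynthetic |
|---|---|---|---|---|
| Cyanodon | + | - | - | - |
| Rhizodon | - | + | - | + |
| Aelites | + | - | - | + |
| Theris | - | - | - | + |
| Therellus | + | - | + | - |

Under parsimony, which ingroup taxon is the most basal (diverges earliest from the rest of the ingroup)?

Character polarity is set by the outgroup: the derived state is whichever differs from the outgroup's state, so for stem photosynthetic the derived state is '-', and for the remaining characters it is '+'.
fruit dehiscent: derived state '+' in Aelites, Cyanodon, and Therellus only — synapomorphy for {Aelites, Cyanodon, Therellus}.
fused pelvic girdle (derived state '+') is unique to Rhizodon (autapomorphy; uninformative for grouping).
cranial crest (derived state '+') is unique to Therellus (autapomorphy; uninformative for grouping).
stem photosynthetic: derived state '-' in Cyanodon and Therellus only — synapomorphy for {Cyanodon, Therellus}.
Most parsimonious ingroup topology: (((Therellus,Cyanodon),Aelites),Rhizodon).
Rhizodon is sister to the clade containing all other ingroup taxa, so it is the earliest-diverging (most basal) ingroup lineage.

Rhizodon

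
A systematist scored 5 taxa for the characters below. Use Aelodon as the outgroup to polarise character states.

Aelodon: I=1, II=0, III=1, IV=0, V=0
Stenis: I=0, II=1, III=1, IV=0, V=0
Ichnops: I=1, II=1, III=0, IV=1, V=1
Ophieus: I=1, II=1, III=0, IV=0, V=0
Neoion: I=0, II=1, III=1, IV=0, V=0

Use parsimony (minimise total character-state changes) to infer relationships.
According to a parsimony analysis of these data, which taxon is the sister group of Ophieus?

Ichnops

Character polarity is set by the outgroup: the derived state is whichever differs from the outgroup's state, so for I, III the derived state is '0', and for the remaining characters it is '1'.
Only Neoion and Stenis show the derived state '0' for I, supporting them as a clade.
All ingroup taxa share the derived state '1' for II; it defines the ingroup but does not resolve relationships within it.
Only Ichnops and Ophieus show the derived state '0' for III, supporting them as a clade.
IV (derived state '1') is unique to Ichnops (autapomorphy; uninformative for grouping).
V: derived state '1' in Ichnops only — an autapomorphy, so it tells us nothing about relationships among taxa.
Most parsimonious ingroup topology: ((Stenis,Neoion),(Ichnops,Ophieus)).
Ophieus and Ichnops form a cherry on this tree, so they are sister taxa.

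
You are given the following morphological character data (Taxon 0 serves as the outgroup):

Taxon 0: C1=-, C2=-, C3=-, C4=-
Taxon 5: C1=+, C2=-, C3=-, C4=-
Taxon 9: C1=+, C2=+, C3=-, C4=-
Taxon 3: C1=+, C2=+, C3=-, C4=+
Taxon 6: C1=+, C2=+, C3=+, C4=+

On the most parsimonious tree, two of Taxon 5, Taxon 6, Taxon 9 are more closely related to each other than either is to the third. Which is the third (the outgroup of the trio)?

Taxon 5

The outgroup has state '-' for every character, so '+' is the derived state throughout.
All ingroup taxa share the derived state '+' for C1; it defines the ingroup but does not resolve relationships within it.
Only Taxon 3, Taxon 6, and Taxon 9 show the derived state '+' for C2, supporting them as a clade.
C3 (derived state '+') is unique to Taxon 6 (autapomorphy; uninformative for grouping).
C4 (derived state '+') is shared by Taxon 3 and Taxon 6 — a synapomorphy uniting that clade.
Most parsimonious ingroup topology: (Taxon 5,(Taxon 9,(Taxon 3,Taxon 6))).
Taxon 9 and Taxon 6 share a more recent common ancestor with each other than either does with Taxon 5, so Taxon 5 is the least closely related of the three.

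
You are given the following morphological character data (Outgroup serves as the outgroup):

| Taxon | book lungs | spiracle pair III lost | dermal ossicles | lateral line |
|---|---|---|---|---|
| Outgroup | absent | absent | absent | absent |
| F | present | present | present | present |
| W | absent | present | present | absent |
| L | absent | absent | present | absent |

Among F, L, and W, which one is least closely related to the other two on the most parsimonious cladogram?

The outgroup has state 'absent' for every character, so 'present' is the derived state throughout.
book lungs: derived state 'present' in F only — an autapomorphy, so it tells us nothing about relationships among taxa.
spiracle pair III lost (derived state 'present') is shared by F and W — a synapomorphy uniting that clade.
dermal ossicles (derived state 'present') is shared by all ingroup taxa — unites the whole ingroup.
lateral line (derived state 'present') is unique to F (autapomorphy; uninformative for grouping).
Most parsimonious ingroup topology: ((F,W),L).
F and W share a more recent common ancestor with each other than either does with L, so L is the least closely related of the three.

L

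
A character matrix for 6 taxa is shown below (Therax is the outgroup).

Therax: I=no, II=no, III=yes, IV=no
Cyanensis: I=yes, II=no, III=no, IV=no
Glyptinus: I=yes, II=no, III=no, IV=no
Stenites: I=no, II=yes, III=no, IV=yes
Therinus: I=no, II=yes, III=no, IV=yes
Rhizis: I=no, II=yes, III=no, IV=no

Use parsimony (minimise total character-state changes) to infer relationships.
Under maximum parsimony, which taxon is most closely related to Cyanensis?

Character polarity is set by the outgroup: the derived state is whichever differs from the outgroup's state, so for III the derived state is 'no', and for the remaining characters it is 'yes'.
I (derived state 'yes') is shared by Cyanensis and Glyptinus — a synapomorphy uniting that clade.
II (derived state 'yes') is shared by Rhizis, Stenites, and Therinus — a synapomorphy uniting that clade.
III (derived state 'no') is shared by all ingroup taxa — unites the whole ingroup.
IV: derived state 'yes' in Stenites and Therinus only — synapomorphy for {Stenites, Therinus}.
Most parsimonious ingroup topology: ((Cyanensis,Glyptinus),((Stenites,Therinus),Rhizis)).
Cyanensis and Glyptinus form a cherry on this tree, so they are sister taxa.

Glyptinus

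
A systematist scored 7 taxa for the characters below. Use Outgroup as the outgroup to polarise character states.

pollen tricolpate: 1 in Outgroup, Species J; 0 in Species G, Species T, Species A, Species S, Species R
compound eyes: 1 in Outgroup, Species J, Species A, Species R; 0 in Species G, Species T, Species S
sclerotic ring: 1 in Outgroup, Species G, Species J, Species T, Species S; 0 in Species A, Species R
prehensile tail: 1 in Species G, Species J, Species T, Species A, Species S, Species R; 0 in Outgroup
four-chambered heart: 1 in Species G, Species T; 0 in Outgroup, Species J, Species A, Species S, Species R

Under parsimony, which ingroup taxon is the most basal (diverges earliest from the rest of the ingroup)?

Species J

Character polarity is set by the outgroup: the derived state is whichever differs from the outgroup's state, so for pollen tricolpate, compound eyes, sclerotic ring the derived state is '0', and for the remaining characters it is '1'.
Only Species A, Species G, Species R, Species S, and Species T show the derived state '0' for pollen tricolpate, supporting them as a clade.
compound eyes (derived state '0') is shared by Species G, Species S, and Species T — a synapomorphy uniting that clade.
sclerotic ring: derived state '0' in Species A and Species R only — synapomorphy for {Species A, Species R}.
All ingroup taxa share the derived state '1' for prehensile tail; it defines the ingroup but does not resolve relationships within it.
four-chambered heart (derived state '1') is shared by Species G and Species T — a synapomorphy uniting that clade.
Most parsimonious ingroup topology: ((((Species G,Species T),Species S),(Species A,Species R)),Species J).
Species J is sister to the clade containing all other ingroup taxa, so it is the earliest-diverging (most basal) ingroup lineage.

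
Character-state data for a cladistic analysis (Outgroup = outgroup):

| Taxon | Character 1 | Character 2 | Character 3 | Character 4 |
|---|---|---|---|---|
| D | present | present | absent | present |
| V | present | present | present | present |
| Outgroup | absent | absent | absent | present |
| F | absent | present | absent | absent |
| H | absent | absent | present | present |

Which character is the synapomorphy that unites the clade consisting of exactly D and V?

Character 1

Character polarity is set by the outgroup: the derived state is whichever differs from the outgroup's state, so for Character 4 the derived state is 'absent', and for the remaining characters it is 'present'.
Character 1 (derived state 'present') is shared by D and V — a synapomorphy uniting that clade.
Only D, F, and V show the derived state 'present' for Character 2, supporting them as a clade.
Character 3 groups H and V, which is incompatible with the clades supported by the remaining characters; treating it as convergent (homoplasy) costs fewer steps than any alternative tree.
Character 4: derived state 'absent' in F only — an autapomorphy, so it tells us nothing about relationships among taxa.
Most parsimonious ingroup topology: (((V,D),F),H).
The clade {D, V} is supported by Character 1: its derived state 'present' occurs in exactly those taxa and in no other taxon (including the outgroup).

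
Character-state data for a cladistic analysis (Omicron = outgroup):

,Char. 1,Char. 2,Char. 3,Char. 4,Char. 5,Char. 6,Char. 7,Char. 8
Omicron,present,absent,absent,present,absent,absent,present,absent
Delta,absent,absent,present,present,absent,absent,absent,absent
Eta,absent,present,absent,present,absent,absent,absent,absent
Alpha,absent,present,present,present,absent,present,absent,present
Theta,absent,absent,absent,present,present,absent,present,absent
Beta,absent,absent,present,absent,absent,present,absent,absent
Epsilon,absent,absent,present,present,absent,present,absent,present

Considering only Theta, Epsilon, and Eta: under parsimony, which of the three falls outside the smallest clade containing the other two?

Character polarity is set by the outgroup: the derived state is whichever differs from the outgroup's state, so for Char. 1, Char. 4, Char. 7 the derived state is 'absent', and for the remaining characters it is 'present'.
All ingroup taxa share the derived state 'absent' for Char. 1; it defines the ingroup but does not resolve relationships within it.
Char. 2 groups Alpha and Eta, which is incompatible with the clades supported by the remaining characters; treating it as convergent (homoplasy) costs fewer steps than any alternative tree.
Char. 3: derived state 'present' in Alpha, Beta, Delta, and Epsilon only — synapomorphy for {Alpha, Beta, Delta, Epsilon}.
Char. 4: derived state 'absent' in Beta only — an autapomorphy, so it tells us nothing about relationships among taxa.
Char. 5 (derived state 'present') is unique to Theta (autapomorphy; uninformative for grouping).
Char. 6 (derived state 'present') is shared by Alpha, Beta, and Epsilon — a synapomorphy uniting that clade.
Char. 7: derived state 'absent' in Alpha, Beta, Delta, Epsilon, and Eta only — synapomorphy for {Alpha, Beta, Delta, Epsilon, Eta}.
Char. 8 (derived state 'present') is shared by Alpha and Epsilon — a synapomorphy uniting that clade.
Most parsimonious ingroup topology: (((Delta,((Alpha,Epsilon),Beta)),Eta),Theta).
Eta and Epsilon share a more recent common ancestor with each other than either does with Theta, so Theta is the least closely related of the three.

Theta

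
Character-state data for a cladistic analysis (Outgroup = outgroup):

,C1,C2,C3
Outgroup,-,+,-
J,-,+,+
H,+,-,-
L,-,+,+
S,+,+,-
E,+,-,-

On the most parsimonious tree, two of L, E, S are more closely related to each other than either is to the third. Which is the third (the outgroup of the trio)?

L

Character polarity is set by the outgroup: the derived state is whichever differs from the outgroup's state, so for C2 the derived state is '-', and for the remaining characters it is '+'.
C1 (derived state '+') is shared by E, H, and S — a synapomorphy uniting that clade.
Only E and H show the derived state '-' for C2, supporting them as a clade.
Only J and L show the derived state '+' for C3, supporting them as a clade.
Most parsimonious ingroup topology: (((E,H),S),(J,L)).
E and S share a more recent common ancestor with each other than either does with L, so L is the least closely related of the three.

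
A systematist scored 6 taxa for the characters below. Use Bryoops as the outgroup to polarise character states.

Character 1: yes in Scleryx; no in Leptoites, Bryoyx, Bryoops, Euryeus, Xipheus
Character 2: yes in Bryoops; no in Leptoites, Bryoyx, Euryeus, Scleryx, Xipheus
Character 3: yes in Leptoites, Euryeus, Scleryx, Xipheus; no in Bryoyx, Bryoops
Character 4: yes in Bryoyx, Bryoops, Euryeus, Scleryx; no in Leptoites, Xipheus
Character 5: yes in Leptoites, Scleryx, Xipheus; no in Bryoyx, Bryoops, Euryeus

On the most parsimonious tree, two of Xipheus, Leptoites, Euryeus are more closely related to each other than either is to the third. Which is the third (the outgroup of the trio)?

Euryeus

Character polarity is set by the outgroup: the derived state is whichever differs from the outgroup's state, so for Character 2, Character 4 the derived state is 'no', and for the remaining characters it is 'yes'.
Character 1: derived state 'yes' in Scleryx only — an autapomorphy, so it tells us nothing about relationships among taxa.
All ingroup taxa share the derived state 'no' for Character 2; it defines the ingroup but does not resolve relationships within it.
Only Euryeus, Leptoites, Scleryx, and Xipheus show the derived state 'yes' for Character 3, supporting them as a clade.
Only Leptoites and Xipheus show the derived state 'no' for Character 4, supporting them as a clade.
Character 5 (derived state 'yes') is shared by Leptoites, Scleryx, and Xipheus — a synapomorphy uniting that clade.
Most parsimonious ingroup topology: (((Scleryx,(Leptoites,Xipheus)),Euryeus),Bryoyx).
Xipheus and Leptoites share a more recent common ancestor with each other than either does with Euryeus, so Euryeus is the least closely related of the three.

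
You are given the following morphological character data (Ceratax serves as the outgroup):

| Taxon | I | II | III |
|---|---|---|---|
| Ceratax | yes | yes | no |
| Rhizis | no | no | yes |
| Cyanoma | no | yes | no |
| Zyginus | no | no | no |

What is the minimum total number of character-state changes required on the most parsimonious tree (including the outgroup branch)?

Character polarity is set by the outgroup: the derived state is whichever differs from the outgroup's state, so for I, II the derived state is 'no', and for the remaining characters it is 'yes'.
All ingroup taxa share the derived state 'no' for I; it defines the ingroup but does not resolve relationships within it.
Only Rhizis and Zyginus show the derived state 'no' for II, supporting them as a clade.
III: derived state 'yes' in Rhizis only — an autapomorphy, so it tells us nothing about relationships among taxa.
Most parsimonious ingroup topology: ((Rhizis,Zyginus),Cyanoma).
Changes per character on this tree: I: 1; II: 1; III: 1.
Total = 3.

3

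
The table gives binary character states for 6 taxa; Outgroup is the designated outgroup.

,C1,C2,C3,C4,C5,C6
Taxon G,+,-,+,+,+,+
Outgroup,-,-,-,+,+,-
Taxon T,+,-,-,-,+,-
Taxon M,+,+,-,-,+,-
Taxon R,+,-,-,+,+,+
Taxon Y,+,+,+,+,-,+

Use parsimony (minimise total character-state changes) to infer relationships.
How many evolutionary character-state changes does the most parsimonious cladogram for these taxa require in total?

Character polarity is set by the outgroup: the derived state is whichever differs from the outgroup's state, so for C4, C5 the derived state is '-', and for the remaining characters it is '+'.
C1 (derived state '+') is shared by all ingroup taxa — unites the whole ingroup.
C2 groups Taxon M and Taxon Y, which is incompatible with the clades supported by the remaining characters; treating it as convergent (homoplasy) costs fewer steps than any alternative tree.
C3 (derived state '+') is shared by Taxon G and Taxon Y — a synapomorphy uniting that clade.
Only Taxon M and Taxon T show the derived state '-' for C4, supporting them as a clade.
C5: derived state '-' in Taxon Y only — an autapomorphy, so it tells us nothing about relationships among taxa.
C6 (derived state '+') is shared by Taxon G, Taxon R, and Taxon Y — a synapomorphy uniting that clade.
Most parsimonious ingroup topology: ((Taxon R,(Taxon Y,Taxon G)),(Taxon M,Taxon T)).
Changes per character on this tree: C1: 1; C2: 2; C3: 1; C4: 1; C5: 1; C6: 1.
Total = 7.

7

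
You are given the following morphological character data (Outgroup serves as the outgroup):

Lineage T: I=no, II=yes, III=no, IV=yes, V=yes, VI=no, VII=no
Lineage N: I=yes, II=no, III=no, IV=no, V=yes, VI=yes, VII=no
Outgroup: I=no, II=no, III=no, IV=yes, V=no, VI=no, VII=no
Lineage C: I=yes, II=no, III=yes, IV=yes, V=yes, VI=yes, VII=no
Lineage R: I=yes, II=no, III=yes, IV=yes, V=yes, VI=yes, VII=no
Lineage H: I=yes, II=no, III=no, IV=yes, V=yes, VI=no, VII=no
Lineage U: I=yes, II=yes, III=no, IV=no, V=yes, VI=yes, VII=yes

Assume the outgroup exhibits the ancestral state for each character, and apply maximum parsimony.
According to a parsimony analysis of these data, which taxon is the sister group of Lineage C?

Lineage R

Character polarity is set by the outgroup: the derived state is whichever differs from the outgroup's state, so for IV the derived state is 'no', and for the remaining characters it is 'yes'.
I: derived state 'yes' in Lineage C, Lineage H, Lineage N, Lineage R, and Lineage U only — synapomorphy for {Lineage C, Lineage H, Lineage N, Lineage R, Lineage U}.
II groups Lineage T and Lineage U, which is incompatible with the clades supported by the remaining characters; treating it as convergent (homoplasy) costs fewer steps than any alternative tree.
III (derived state 'yes') is shared by Lineage C and Lineage R — a synapomorphy uniting that clade.
IV (derived state 'no') is shared by Lineage N and Lineage U — a synapomorphy uniting that clade.
All ingroup taxa share the derived state 'yes' for V; it defines the ingroup but does not resolve relationships within it.
Only Lineage C, Lineage N, Lineage R, and Lineage U show the derived state 'yes' for VI, supporting them as a clade.
VII (derived state 'yes') is unique to Lineage U (autapomorphy; uninformative for grouping).
Most parsimonious ingroup topology: ((((Lineage N,Lineage U),(Lineage C,Lineage R)),Lineage H),Lineage T).
Lineage C and Lineage R form a cherry on this tree, so they are sister taxa.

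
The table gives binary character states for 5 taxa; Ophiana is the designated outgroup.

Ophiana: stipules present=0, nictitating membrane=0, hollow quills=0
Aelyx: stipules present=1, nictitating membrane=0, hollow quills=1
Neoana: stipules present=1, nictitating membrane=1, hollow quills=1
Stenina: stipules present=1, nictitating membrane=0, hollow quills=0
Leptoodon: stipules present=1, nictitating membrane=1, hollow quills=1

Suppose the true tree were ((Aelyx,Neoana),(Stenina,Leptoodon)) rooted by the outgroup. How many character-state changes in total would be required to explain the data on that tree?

5

Map each character onto ((Aelyx,Neoana),(Stenina,Leptoodon)) (rooted by Ophiana) and count the minimum state changes it requires (Fitch parsimony):
stipules present: 1; nictitating membrane: 2; hollow quills: 2.
Total tree length = 5.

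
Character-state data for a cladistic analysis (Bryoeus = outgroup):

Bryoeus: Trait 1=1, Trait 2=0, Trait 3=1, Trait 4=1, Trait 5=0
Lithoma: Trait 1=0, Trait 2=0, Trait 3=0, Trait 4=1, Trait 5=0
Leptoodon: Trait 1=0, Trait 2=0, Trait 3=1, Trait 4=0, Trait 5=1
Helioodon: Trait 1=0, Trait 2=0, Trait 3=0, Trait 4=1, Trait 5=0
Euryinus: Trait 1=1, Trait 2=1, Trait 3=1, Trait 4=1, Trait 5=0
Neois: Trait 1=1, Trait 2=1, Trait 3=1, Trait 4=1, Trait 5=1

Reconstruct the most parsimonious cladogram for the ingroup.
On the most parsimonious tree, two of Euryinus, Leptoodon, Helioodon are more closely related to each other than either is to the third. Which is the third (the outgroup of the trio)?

Character polarity is set by the outgroup: the derived state is whichever differs from the outgroup's state, so for Trait 1, Trait 3, Trait 4 the derived state is '0', and for the remaining characters it is '1'.
Only Helioodon, Leptoodon, and Lithoma show the derived state '0' for Trait 1, supporting them as a clade.
Trait 2 (derived state '1') is shared by Euryinus and Neois — a synapomorphy uniting that clade.
Trait 3 (derived state '0') is shared by Helioodon and Lithoma — a synapomorphy uniting that clade.
Trait 4: derived state '0' in Leptoodon only — an autapomorphy, so it tells us nothing about relationships among taxa.
Trait 5 groups Leptoodon and Neois, which is incompatible with the clades supported by the remaining characters; treating it as convergent (homoplasy) costs fewer steps than any alternative tree.
Most parsimonious ingroup topology: (((Lithoma,Helioodon),Leptoodon),(Euryinus,Neois)).
Helioodon and Leptoodon share a more recent common ancestor with each other than either does with Euryinus, so Euryinus is the least closely related of the three.

Euryinus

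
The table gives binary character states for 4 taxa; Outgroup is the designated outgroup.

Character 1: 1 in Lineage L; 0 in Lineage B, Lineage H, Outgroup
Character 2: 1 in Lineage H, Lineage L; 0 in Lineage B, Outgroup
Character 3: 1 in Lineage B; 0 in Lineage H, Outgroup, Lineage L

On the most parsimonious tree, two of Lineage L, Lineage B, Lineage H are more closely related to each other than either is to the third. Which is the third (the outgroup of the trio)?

Lineage B

The outgroup has state '0' for every character, so '1' is the derived state throughout.
Character 1: derived state '1' in Lineage L only — an autapomorphy, so it tells us nothing about relationships among taxa.
Character 2 (derived state '1') is shared by Lineage H and Lineage L — a synapomorphy uniting that clade.
Character 3 (derived state '1') is unique to Lineage B (autapomorphy; uninformative for grouping).
Most parsimonious ingroup topology: ((Lineage H,Lineage L),Lineage B).
Lineage H and Lineage L share a more recent common ancestor with each other than either does with Lineage B, so Lineage B is the least closely related of the three.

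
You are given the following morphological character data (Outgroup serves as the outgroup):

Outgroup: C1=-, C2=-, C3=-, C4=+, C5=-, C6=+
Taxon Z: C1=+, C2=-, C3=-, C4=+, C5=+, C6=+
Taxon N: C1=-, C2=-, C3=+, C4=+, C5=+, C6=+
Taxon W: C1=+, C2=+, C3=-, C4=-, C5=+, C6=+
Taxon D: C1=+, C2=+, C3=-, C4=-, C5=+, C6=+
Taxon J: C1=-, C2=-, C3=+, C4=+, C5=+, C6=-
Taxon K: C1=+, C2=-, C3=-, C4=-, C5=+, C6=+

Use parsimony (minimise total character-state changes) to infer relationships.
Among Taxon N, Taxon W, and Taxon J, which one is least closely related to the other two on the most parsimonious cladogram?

Taxon W

Character polarity is set by the outgroup: the derived state is whichever differs from the outgroup's state, so for C4, C6 the derived state is '-', and for the remaining characters it is '+'.
C1 (derived state '+') is shared by Taxon D, Taxon K, Taxon W, and Taxon Z — a synapomorphy uniting that clade.
C2: derived state '+' in Taxon D and Taxon W only — synapomorphy for {Taxon D, Taxon W}.
C3: derived state '+' in Taxon J and Taxon N only — synapomorphy for {Taxon J, Taxon N}.
Only Taxon D, Taxon K, and Taxon W show the derived state '-' for C4, supporting them as a clade.
C5 (derived state '+') is shared by all ingroup taxa — unites the whole ingroup.
C6: derived state '-' in Taxon J only — an autapomorphy, so it tells us nothing about relationships among taxa.
Most parsimonious ingroup topology: ((Taxon Z,((Taxon W,Taxon D),Taxon K)),(Taxon N,Taxon J)).
Taxon J and Taxon N share a more recent common ancestor with each other than either does with Taxon W, so Taxon W is the least closely related of the three.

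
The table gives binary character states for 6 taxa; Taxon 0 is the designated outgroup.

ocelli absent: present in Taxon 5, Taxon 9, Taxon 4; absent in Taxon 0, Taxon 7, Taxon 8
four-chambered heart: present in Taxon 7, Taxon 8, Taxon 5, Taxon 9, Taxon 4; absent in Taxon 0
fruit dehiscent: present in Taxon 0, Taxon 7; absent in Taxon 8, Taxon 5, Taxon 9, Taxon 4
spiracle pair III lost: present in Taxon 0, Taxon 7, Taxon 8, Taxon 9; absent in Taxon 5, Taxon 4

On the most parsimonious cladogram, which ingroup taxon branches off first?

Taxon 7

Character polarity is set by the outgroup: the derived state is whichever differs from the outgroup's state, so for fruit dehiscent, spiracle pair III lost the derived state is 'absent', and for the remaining characters it is 'present'.
ocelli absent (derived state 'present') is shared by Taxon 4, Taxon 5, and Taxon 9 — a synapomorphy uniting that clade.
four-chambered heart (derived state 'present') is shared by all ingroup taxa — unites the whole ingroup.
Only Taxon 4, Taxon 5, Taxon 8, and Taxon 9 show the derived state 'absent' for fruit dehiscent, supporting them as a clade.
Only Taxon 4 and Taxon 5 show the derived state 'absent' for spiracle pair III lost, supporting them as a clade.
Most parsimonious ingroup topology: (Taxon 7,(Taxon 8,((Taxon 5,Taxon 4),Taxon 9))).
Taxon 7 is sister to the clade containing all other ingroup taxa, so it is the earliest-diverging (most basal) ingroup lineage.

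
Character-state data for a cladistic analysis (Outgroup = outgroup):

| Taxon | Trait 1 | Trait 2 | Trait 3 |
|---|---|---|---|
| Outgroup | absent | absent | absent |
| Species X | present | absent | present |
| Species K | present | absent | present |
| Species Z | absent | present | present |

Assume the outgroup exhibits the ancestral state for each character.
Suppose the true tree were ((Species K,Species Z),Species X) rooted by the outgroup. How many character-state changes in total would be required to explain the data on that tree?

Map each character onto ((Species K,Species Z),Species X) (rooted by Outgroup) and count the minimum state changes it requires (Fitch parsimony):
Trait 1: 2; Trait 2: 1; Trait 3: 1.
Total tree length = 4.

4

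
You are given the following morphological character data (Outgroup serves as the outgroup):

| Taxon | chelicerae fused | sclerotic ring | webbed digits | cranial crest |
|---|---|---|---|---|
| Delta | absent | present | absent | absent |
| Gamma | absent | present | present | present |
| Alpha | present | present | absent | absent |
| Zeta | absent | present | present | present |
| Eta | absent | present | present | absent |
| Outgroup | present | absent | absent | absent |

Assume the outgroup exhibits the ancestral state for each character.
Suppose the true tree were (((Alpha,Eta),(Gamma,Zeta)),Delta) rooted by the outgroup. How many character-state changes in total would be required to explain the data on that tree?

6

Map each character onto (((Alpha,Eta),(Gamma,Zeta)),Delta) (rooted by Outgroup) and count the minimum state changes it requires (Fitch parsimony):
chelicerae fused: 2; sclerotic ring: 1; webbed digits: 2; cranial crest: 1.
Total tree length = 6.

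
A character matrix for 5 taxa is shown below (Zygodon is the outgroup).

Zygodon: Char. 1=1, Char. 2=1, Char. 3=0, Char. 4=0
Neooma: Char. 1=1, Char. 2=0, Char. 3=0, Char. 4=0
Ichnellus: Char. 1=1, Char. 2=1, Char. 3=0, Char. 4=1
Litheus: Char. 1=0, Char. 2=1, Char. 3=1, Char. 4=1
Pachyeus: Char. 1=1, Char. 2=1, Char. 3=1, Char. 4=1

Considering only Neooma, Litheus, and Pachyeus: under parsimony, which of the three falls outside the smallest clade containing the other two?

Neooma

Character polarity is set by the outgroup: the derived state is whichever differs from the outgroup's state, so for Char. 1, Char. 2 the derived state is '0', and for the remaining characters it is '1'.
Char. 1 (derived state '0') is unique to Litheus (autapomorphy; uninformative for grouping).
Char. 2: derived state '0' in Neooma only — an autapomorphy, so it tells us nothing about relationships among taxa.
Char. 3: derived state '1' in Litheus and Pachyeus only — synapomorphy for {Litheus, Pachyeus}.
Only Ichnellus, Litheus, and Pachyeus show the derived state '1' for Char. 4, supporting them as a clade.
Most parsimonious ingroup topology: (Neooma,(Ichnellus,(Litheus,Pachyeus))).
Litheus and Pachyeus share a more recent common ancestor with each other than either does with Neooma, so Neooma is the least closely related of the three.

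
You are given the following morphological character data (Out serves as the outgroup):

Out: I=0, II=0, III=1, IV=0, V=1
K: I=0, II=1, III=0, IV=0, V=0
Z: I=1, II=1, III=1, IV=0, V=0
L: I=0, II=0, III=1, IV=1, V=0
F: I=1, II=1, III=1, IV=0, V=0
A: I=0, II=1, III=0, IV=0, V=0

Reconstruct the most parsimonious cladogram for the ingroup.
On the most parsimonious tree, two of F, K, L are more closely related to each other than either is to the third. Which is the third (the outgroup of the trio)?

L

Character polarity is set by the outgroup: the derived state is whichever differs from the outgroup's state, so for III, V the derived state is '0', and for the remaining characters it is '1'.
I (derived state '1') is shared by F and Z — a synapomorphy uniting that clade.
II: derived state '1' in A, F, K, and Z only — synapomorphy for {A, F, K, Z}.
III: derived state '0' in A and K only — synapomorphy for {A, K}.
IV: derived state '1' in L only — an autapomorphy, so it tells us nothing about relationships among taxa.
All ingroup taxa share the derived state '0' for V; it defines the ingroup but does not resolve relationships within it.
Most parsimonious ingroup topology: (((K,A),(Z,F)),L).
K and F share a more recent common ancestor with each other than either does with L, so L is the least closely related of the three.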